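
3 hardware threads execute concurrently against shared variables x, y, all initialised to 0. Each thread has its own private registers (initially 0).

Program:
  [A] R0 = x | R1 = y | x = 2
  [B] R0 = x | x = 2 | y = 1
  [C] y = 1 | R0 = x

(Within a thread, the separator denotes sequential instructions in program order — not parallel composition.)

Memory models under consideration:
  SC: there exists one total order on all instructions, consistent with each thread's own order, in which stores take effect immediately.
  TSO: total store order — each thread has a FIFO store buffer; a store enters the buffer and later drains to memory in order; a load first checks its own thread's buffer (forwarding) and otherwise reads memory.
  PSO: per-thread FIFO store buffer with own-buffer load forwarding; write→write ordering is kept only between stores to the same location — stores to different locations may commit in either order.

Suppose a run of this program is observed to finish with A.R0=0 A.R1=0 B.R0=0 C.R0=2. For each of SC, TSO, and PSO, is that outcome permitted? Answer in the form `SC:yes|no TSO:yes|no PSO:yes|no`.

outcome vector order: (A.R0,A.R1,B.R0,C.R0)
under SC → <0 0 0 0>, <0 0 0 2>, <0 0 2 0>, <0 0 2 2>, <0 1 0 0>, <0 1 0 2>, <0 1 2 0>, <0 1 2 2>, <2 0 0 2>, <2 1 0 0>, <2 1 0 2>
under TSO → <0 0 0 0>, <0 0 0 2>, <0 0 2 0>, <0 0 2 2>, <0 1 0 0>, <0 1 0 2>, <0 1 2 0>, <0 1 2 2>, <2 0 0 0>, <2 0 0 2>, <2 1 0 0>, <2 1 0 2>
under PSO → <0 0 0 0>, <0 0 0 2>, <0 0 2 0>, <0 0 2 2>, <0 1 0 0>, <0 1 0 2>, <0 1 2 0>, <0 1 2 2>, <2 0 0 0>, <2 0 0 2>, <2 1 0 0>, <2 1 0 2>
target <0 0 0 2> ∈ {SC,TSO,PSO}

SC:yes TSO:yes PSO:yes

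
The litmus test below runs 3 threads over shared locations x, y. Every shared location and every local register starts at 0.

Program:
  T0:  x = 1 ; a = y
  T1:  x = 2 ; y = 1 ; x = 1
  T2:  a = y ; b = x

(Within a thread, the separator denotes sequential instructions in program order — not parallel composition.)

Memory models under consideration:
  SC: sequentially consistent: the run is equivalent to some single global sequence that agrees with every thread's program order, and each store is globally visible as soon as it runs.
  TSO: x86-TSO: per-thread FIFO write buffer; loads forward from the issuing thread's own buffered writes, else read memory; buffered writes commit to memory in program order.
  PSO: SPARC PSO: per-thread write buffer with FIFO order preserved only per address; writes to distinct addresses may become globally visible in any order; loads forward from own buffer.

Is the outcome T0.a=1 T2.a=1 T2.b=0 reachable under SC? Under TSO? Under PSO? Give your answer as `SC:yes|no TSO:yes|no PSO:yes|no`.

SC:no TSO:no PSO:yes

outcome vector order: (T0.a,T2.a,T2.b)
SC (10): (0,0,0) (0,0,1) (0,0,2) (0,1,1) (0,1,2) (1,0,0) (1,0,1) (1,0,2) (1,1,1) (1,1,2)
TSO (10): (0,0,0) (0,0,1) (0,0,2) (0,1,1) (0,1,2) (1,0,0) (1,0,1) (1,0,2) (1,1,1) (1,1,2)
PSO (12): (0,0,0) (0,0,1) (0,0,2) (0,1,0) (0,1,1) (0,1,2) (1,0,0) (1,0,1) (1,0,2) (1,1,0) (1,1,1) (1,1,2)
target (1,1,0) ∈ {PSO}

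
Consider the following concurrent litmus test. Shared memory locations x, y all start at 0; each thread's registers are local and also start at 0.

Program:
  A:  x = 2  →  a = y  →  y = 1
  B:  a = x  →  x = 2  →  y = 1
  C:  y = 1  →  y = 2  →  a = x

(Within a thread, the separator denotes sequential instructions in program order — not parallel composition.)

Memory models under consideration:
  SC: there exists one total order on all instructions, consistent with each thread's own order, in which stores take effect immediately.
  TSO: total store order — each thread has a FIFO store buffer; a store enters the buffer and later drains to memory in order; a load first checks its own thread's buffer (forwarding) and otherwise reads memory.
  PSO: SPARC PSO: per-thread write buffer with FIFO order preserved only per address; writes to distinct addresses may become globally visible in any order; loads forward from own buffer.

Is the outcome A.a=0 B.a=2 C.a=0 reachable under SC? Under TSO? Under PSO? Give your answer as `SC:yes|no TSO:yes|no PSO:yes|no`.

outcome vector order: (A.a,B.a,C.a)
under SC → <0 0 2> <0 2 2> <1 0 0> <1 0 2> <1 2 0> <1 2 2> <2 0 0> <2 0 2> <2 2 0> <2 2 2>
under TSO → <0 0 0> <0 0 2> <0 2 0> <0 2 2> <1 0 0> <1 0 2> <1 2 0> <1 2 2> <2 0 0> <2 0 2> <2 2 0> <2 2 2>
under PSO → <0 0 0> <0 0 2> <0 2 0> <0 2 2> <1 0 0> <1 0 2> <1 2 0> <1 2 2> <2 0 0> <2 0 2> <2 2 0> <2 2 2>
target <0 2 0> ∈ {TSO,PSO}

SC:no TSO:yes PSO:yes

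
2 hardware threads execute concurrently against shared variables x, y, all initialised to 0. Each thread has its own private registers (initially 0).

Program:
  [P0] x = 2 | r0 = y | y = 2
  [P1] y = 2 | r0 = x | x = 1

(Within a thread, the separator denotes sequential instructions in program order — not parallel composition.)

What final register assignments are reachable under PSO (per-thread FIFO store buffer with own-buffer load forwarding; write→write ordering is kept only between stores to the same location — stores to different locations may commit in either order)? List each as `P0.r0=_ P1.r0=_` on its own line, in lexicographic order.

P0.r0=0 P1.r0=0
P0.r0=0 P1.r0=2
P0.r0=2 P1.r0=0
P0.r0=2 P1.r0=2

outcome vector order: (P0.r0,P1.r0)
|PSO outcomes| = 4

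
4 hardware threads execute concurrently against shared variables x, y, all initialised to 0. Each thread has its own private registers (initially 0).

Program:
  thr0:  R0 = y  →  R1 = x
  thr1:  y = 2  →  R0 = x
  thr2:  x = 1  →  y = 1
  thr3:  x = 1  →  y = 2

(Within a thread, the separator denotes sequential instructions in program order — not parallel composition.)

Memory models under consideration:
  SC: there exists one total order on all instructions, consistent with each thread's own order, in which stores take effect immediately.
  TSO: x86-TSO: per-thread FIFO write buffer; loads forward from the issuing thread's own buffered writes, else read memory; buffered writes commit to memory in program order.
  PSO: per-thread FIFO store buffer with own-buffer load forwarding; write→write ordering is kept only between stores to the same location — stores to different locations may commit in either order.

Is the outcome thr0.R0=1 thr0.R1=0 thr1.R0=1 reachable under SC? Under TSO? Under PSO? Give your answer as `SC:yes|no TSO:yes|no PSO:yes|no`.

SC:no TSO:no PSO:yes

outcome vector order: (thr0.R0,thr0.R1,thr1.R0)
[SC] allowed = {(0,0,0); (0,0,1); (0,1,0); (0,1,1); (1,1,0); (1,1,1); (2,0,0); (2,0,1); (2,1,0); (2,1,1)}
[TSO] allowed = {(0,0,0); (0,0,1); (0,1,0); (0,1,1); (1,1,0); (1,1,1); (2,0,0); (2,0,1); (2,1,0); (2,1,1)}
[PSO] allowed = {(0,0,0); (0,0,1); (0,1,0); (0,1,1); (1,0,0); (1,0,1); (1,1,0); (1,1,1); (2,0,0); (2,0,1); (2,1,0); (2,1,1)}
target (1,0,1) ∈ {PSO}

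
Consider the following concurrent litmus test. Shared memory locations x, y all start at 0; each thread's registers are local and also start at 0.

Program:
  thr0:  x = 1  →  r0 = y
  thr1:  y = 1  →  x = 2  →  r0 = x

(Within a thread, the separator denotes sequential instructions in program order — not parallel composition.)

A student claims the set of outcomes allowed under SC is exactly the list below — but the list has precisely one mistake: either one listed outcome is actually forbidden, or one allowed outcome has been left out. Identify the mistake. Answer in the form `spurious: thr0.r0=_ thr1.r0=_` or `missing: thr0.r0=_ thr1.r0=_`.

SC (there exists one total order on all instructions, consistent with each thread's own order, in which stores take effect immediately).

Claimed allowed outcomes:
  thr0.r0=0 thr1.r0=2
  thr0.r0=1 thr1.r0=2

missing: thr0.r0=1 thr1.r0=1

outcome vector order: (thr0.r0,thr1.r0)
SC: 3 outcomes — {(0,2); (1,1); (1,2)}
SC∖claimed = {(1,1)}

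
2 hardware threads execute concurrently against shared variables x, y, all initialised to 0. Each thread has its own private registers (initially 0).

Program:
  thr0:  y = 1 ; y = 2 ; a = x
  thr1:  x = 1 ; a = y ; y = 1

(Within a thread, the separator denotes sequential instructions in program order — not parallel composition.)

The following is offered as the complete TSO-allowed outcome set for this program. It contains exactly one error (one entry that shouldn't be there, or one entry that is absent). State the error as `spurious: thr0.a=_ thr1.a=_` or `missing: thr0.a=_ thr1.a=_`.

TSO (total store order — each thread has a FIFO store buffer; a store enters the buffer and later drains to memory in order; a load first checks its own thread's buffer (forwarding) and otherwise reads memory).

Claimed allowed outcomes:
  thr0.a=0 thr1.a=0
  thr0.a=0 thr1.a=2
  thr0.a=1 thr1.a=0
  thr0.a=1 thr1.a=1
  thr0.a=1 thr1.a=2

outcome vector order: (thr0.a,thr1.a)
[TSO] allowed = {0/0; 0/1; 0/2; 1/0; 1/1; 1/2}
TSO∖claimed = {0/1}

missing: thr0.a=0 thr1.a=1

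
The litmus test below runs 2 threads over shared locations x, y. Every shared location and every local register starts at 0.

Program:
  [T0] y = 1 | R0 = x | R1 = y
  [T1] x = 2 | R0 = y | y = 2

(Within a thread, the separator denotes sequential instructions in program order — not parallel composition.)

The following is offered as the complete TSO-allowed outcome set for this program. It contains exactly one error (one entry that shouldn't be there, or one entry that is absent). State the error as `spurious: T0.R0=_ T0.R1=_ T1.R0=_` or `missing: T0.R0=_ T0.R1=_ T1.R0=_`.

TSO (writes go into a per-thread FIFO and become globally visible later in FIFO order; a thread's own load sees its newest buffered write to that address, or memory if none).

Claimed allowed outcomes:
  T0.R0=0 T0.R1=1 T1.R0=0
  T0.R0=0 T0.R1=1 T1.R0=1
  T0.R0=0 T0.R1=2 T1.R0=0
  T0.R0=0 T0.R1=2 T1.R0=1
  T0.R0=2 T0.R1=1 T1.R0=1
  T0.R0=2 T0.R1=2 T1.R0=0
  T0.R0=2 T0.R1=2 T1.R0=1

missing: T0.R0=2 T0.R1=1 T1.R0=0

outcome vector order: (T0.R0,T0.R1,T1.R0)
under TSO → (0,1,0); (0,1,1); (0,2,0); (0,2,1); (2,1,0); (2,1,1); (2,2,0); (2,2,1)
TSO∖claimed = {(2,1,0)}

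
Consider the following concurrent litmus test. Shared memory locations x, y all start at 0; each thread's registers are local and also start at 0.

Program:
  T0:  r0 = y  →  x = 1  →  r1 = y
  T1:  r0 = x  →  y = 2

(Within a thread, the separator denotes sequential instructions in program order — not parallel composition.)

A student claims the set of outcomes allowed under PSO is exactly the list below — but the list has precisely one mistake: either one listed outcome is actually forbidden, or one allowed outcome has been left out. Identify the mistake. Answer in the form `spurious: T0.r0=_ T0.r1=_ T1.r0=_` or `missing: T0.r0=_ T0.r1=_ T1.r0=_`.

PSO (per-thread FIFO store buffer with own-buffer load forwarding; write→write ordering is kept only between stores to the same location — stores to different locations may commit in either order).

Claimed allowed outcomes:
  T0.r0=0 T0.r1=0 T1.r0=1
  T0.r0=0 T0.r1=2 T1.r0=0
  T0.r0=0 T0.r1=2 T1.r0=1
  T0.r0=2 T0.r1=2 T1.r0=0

missing: T0.r0=0 T0.r1=0 T1.r0=0

outcome vector order: (T0.r0,T0.r1,T1.r0)
PSO (5): 000, 001, 020, 021, 220
PSO∖claimed = {000}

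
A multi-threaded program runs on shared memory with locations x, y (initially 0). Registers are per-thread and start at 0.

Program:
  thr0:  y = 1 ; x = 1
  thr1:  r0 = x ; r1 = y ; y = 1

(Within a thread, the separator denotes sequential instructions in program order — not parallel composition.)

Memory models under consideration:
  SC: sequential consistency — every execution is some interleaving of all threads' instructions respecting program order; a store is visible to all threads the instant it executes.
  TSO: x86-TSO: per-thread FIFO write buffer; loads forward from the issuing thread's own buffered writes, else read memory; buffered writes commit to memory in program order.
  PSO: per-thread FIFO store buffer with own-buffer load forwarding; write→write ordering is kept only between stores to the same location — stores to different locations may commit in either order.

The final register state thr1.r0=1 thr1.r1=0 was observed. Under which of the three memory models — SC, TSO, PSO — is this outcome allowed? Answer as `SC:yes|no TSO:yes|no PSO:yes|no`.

outcome vector order: (thr1.r0,thr1.r1)
[SC] allowed = {0/0, 0/1, 1/1}
[TSO] allowed = {0/0, 0/1, 1/1}
[PSO] allowed = {0/0, 0/1, 1/0, 1/1}
target 1/0 ∈ {PSO}

SC:no TSO:no PSO:yes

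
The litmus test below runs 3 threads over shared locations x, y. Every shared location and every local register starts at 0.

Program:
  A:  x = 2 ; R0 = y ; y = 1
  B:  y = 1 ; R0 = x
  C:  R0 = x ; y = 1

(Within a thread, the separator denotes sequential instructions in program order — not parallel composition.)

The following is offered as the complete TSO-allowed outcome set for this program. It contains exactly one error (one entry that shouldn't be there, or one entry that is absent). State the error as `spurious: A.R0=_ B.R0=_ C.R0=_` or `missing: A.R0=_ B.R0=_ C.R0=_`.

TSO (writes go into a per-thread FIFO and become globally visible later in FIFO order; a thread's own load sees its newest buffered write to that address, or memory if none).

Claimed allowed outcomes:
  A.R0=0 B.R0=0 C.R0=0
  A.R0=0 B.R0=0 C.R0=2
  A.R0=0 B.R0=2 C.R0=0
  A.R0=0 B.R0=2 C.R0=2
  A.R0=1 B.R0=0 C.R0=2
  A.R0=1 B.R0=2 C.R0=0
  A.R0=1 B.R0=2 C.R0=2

outcome vector order: (A.R0,B.R0,C.R0)
[TSO] allowed = {000 002 020 022 100 102 120 122}
TSO∖claimed = {100}

missing: A.R0=1 B.R0=0 C.R0=0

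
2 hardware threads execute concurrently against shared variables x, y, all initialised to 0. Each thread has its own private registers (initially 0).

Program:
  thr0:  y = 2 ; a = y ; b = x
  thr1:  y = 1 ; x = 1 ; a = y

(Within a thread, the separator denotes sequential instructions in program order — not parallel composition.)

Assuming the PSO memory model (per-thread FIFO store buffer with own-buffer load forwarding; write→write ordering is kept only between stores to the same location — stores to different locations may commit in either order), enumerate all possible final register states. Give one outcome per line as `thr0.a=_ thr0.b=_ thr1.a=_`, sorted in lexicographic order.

thr0.a=1 thr0.b=0 thr1.a=1
thr0.a=1 thr0.b=1 thr1.a=1
thr0.a=2 thr0.b=0 thr1.a=1
thr0.a=2 thr0.b=0 thr1.a=2
thr0.a=2 thr0.b=1 thr1.a=1
thr0.a=2 thr0.b=1 thr1.a=2

outcome vector order: (thr0.a,thr0.b,thr1.a)
|PSO outcomes| = 6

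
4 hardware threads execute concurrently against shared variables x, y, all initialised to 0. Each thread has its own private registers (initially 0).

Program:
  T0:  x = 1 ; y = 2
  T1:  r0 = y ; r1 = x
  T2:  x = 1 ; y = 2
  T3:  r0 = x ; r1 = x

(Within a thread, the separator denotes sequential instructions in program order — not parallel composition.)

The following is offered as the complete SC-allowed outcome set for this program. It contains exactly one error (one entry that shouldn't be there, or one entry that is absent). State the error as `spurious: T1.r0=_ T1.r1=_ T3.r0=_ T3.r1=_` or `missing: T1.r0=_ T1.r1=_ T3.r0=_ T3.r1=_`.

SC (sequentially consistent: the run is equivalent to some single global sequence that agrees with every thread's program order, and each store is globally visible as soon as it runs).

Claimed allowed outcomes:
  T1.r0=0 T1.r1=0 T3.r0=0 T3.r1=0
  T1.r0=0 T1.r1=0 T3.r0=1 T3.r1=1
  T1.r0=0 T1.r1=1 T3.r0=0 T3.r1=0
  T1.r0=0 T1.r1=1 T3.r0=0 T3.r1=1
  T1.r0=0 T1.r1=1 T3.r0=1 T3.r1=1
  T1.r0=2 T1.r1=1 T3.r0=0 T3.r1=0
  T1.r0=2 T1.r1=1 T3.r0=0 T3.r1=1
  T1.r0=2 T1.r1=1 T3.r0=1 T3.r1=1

outcome vector order: (T1.r0,T1.r1,T3.r0,T3.r1)
under SC → (0,0,0,0) (0,0,0,1) (0,0,1,1) (0,1,0,0) (0,1,0,1) (0,1,1,1) (2,1,0,0) (2,1,0,1) (2,1,1,1)
SC∖claimed = {(0,0,0,1)}

missing: T1.r0=0 T1.r1=0 T3.r0=0 T3.r1=1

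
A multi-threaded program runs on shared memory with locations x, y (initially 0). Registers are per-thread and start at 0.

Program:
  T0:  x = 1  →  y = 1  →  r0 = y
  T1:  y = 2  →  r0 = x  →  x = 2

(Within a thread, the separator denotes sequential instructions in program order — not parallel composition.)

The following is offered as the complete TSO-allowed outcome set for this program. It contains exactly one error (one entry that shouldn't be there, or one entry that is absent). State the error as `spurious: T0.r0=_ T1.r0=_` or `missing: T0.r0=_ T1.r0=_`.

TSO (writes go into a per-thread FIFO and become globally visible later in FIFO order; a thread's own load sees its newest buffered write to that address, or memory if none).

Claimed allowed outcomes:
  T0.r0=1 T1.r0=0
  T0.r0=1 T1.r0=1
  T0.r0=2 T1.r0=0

missing: T0.r0=2 T1.r0=1

outcome vector order: (T0.r0,T1.r0)
[TSO] allowed = {1/0; 1/1; 2/0; 2/1}
TSO∖claimed = {2/1}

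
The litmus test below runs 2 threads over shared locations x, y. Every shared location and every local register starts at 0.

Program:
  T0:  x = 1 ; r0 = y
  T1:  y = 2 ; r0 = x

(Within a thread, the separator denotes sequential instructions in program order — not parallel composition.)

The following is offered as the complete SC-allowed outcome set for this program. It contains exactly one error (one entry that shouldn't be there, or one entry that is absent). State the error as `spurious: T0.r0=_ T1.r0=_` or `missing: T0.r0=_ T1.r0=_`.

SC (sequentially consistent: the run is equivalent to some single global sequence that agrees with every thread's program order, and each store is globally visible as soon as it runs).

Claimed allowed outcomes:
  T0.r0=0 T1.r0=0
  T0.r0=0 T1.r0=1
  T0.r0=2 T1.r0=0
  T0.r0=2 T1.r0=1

outcome vector order: (T0.r0,T1.r0)
under SC → (0,1), (2,0), (2,1)
claimed∖SC = {(0,0)}

spurious: T0.r0=0 T1.r0=0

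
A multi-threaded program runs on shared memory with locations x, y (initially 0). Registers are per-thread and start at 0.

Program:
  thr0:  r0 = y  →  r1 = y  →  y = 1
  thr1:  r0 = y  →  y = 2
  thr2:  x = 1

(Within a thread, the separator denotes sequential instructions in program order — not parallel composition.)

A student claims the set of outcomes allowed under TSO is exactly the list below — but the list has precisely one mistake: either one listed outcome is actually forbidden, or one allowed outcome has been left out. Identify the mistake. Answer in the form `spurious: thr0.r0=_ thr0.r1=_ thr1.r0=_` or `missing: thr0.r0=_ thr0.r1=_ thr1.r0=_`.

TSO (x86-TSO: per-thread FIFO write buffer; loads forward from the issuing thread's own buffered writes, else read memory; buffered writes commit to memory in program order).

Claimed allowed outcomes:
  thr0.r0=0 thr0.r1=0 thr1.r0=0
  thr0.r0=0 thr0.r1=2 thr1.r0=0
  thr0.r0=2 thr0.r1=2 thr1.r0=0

missing: thr0.r0=0 thr0.r1=0 thr1.r0=1

outcome vector order: (thr0.r0,thr0.r1,thr1.r0)
TSO: 4 outcomes — {000, 001, 020, 220}
TSO∖claimed = {001}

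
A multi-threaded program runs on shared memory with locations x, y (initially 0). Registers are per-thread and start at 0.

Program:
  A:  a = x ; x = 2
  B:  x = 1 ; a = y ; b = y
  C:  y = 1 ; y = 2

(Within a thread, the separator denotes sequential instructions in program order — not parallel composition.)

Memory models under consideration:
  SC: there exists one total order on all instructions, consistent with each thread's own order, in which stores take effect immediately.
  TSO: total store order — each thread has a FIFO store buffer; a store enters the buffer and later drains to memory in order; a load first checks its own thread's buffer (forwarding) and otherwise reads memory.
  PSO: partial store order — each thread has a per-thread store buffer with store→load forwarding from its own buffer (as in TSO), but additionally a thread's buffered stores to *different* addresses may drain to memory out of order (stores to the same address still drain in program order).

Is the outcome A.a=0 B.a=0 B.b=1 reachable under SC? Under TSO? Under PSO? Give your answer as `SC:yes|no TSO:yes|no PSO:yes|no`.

SC:yes TSO:yes PSO:yes

outcome vector order: (A.a,B.a,B.b)
under SC → (0,0,0); (0,0,1); (0,0,2); (0,1,1); (0,1,2); (0,2,2); (1,0,0); (1,0,1); (1,0,2); (1,1,1); (1,1,2); (1,2,2)
under TSO → (0,0,0); (0,0,1); (0,0,2); (0,1,1); (0,1,2); (0,2,2); (1,0,0); (1,0,1); (1,0,2); (1,1,1); (1,1,2); (1,2,2)
under PSO → (0,0,0); (0,0,1); (0,0,2); (0,1,1); (0,1,2); (0,2,2); (1,0,0); (1,0,1); (1,0,2); (1,1,1); (1,1,2); (1,2,2)
target (0,0,1) ∈ {SC,TSO,PSO}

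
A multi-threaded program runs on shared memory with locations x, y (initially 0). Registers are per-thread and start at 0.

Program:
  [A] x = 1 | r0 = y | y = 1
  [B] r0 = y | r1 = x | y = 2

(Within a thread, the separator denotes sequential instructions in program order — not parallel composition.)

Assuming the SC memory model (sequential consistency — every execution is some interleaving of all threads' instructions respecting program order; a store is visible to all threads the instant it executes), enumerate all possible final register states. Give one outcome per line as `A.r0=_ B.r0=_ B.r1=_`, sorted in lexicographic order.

outcome vector order: (A.r0,B.r0,B.r1)
|SC outcomes| = 5

A.r0=0 B.r0=0 B.r1=0
A.r0=0 B.r0=0 B.r1=1
A.r0=0 B.r0=1 B.r1=1
A.r0=2 B.r0=0 B.r1=0
A.r0=2 B.r0=0 B.r1=1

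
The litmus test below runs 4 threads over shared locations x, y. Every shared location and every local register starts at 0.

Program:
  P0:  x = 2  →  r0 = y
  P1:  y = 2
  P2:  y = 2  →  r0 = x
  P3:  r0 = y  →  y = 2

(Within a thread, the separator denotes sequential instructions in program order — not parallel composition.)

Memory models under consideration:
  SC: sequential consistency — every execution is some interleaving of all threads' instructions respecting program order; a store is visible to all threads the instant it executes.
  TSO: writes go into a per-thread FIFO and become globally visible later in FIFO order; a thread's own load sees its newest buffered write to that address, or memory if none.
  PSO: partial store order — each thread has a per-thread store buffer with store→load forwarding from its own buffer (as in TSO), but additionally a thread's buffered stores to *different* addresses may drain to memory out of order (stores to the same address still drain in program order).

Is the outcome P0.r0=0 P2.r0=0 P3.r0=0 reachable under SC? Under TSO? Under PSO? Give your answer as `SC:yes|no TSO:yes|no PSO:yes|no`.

SC:no TSO:yes PSO:yes

outcome vector order: (P0.r0,P2.r0,P3.r0)
SC: 6 outcomes — {0/2/0, 0/2/2, 2/0/0, 2/0/2, 2/2/0, 2/2/2}
TSO: 8 outcomes — {0/0/0, 0/0/2, 0/2/0, 0/2/2, 2/0/0, 2/0/2, 2/2/0, 2/2/2}
PSO: 8 outcomes — {0/0/0, 0/0/2, 0/2/0, 0/2/2, 2/0/0, 2/0/2, 2/2/0, 2/2/2}
target 0/0/0 ∈ {TSO,PSO}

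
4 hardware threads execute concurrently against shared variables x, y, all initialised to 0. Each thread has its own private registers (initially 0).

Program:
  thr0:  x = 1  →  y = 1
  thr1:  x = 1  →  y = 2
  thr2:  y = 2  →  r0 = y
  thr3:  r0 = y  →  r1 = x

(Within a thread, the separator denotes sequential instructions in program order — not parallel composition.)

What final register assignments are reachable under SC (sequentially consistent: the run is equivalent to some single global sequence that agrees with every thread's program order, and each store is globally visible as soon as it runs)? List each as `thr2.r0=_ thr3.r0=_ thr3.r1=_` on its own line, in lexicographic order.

thr2.r0=1 thr3.r0=0 thr3.r1=0
thr2.r0=1 thr3.r0=0 thr3.r1=1
thr2.r0=1 thr3.r0=1 thr3.r1=1
thr2.r0=1 thr3.r0=2 thr3.r1=0
thr2.r0=1 thr3.r0=2 thr3.r1=1
thr2.r0=2 thr3.r0=0 thr3.r1=0
thr2.r0=2 thr3.r0=0 thr3.r1=1
thr2.r0=2 thr3.r0=1 thr3.r1=1
thr2.r0=2 thr3.r0=2 thr3.r1=0
thr2.r0=2 thr3.r0=2 thr3.r1=1

outcome vector order: (thr2.r0,thr3.r0,thr3.r1)
|SC outcomes| = 10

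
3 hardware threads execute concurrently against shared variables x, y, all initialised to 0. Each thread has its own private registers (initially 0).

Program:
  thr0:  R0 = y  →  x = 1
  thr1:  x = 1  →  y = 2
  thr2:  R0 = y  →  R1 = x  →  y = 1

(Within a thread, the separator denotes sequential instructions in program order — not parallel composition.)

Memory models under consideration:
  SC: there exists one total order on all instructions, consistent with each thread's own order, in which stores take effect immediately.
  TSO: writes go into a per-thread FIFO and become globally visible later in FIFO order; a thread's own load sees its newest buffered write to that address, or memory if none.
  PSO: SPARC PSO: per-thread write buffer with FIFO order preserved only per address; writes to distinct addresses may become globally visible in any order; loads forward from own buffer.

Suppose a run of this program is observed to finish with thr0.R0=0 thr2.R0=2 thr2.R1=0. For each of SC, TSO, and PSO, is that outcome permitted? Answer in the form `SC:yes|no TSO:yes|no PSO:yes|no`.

SC:no TSO:no PSO:yes

outcome vector order: (thr0.R0,thr2.R0,thr2.R1)
SC: 9 outcomes — {(0,0,0), (0,0,1), (0,2,1), (1,0,0), (1,0,1), (1,2,1), (2,0,0), (2,0,1), (2,2,1)}
TSO: 9 outcomes — {(0,0,0), (0,0,1), (0,2,1), (1,0,0), (1,0,1), (1,2,1), (2,0,0), (2,0,1), (2,2,1)}
PSO: 12 outcomes — {(0,0,0), (0,0,1), (0,2,0), (0,2,1), (1,0,0), (1,0,1), (1,2,0), (1,2,1), (2,0,0), (2,0,1), (2,2,0), (2,2,1)}
target (0,2,0) ∈ {PSO}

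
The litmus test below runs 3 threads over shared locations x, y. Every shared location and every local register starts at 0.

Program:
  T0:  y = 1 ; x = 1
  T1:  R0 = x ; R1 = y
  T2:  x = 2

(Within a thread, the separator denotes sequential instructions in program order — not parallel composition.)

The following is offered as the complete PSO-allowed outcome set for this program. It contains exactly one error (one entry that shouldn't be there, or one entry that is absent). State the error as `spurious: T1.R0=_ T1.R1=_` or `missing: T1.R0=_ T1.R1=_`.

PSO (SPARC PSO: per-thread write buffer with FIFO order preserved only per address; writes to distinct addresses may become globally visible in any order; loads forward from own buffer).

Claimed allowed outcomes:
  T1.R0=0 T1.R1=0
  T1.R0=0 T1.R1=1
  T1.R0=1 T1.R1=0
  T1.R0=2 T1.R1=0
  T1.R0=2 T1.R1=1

missing: T1.R0=1 T1.R1=1

outcome vector order: (T1.R0,T1.R1)
PSO: 6 outcomes — {(0,0) (0,1) (1,0) (1,1) (2,0) (2,1)}
PSO∖claimed = {(1,1)}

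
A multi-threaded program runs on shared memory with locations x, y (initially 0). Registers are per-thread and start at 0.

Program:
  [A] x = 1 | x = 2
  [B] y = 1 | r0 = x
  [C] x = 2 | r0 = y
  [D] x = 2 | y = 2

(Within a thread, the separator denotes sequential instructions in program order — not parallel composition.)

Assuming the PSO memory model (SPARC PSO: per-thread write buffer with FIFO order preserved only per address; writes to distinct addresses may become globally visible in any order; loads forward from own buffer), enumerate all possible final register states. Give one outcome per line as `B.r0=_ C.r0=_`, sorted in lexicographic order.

outcome vector order: (B.r0,C.r0)
|PSO outcomes| = 9

B.r0=0 C.r0=0
B.r0=0 C.r0=1
B.r0=0 C.r0=2
B.r0=1 C.r0=0
B.r0=1 C.r0=1
B.r0=1 C.r0=2
B.r0=2 C.r0=0
B.r0=2 C.r0=1
B.r0=2 C.r0=2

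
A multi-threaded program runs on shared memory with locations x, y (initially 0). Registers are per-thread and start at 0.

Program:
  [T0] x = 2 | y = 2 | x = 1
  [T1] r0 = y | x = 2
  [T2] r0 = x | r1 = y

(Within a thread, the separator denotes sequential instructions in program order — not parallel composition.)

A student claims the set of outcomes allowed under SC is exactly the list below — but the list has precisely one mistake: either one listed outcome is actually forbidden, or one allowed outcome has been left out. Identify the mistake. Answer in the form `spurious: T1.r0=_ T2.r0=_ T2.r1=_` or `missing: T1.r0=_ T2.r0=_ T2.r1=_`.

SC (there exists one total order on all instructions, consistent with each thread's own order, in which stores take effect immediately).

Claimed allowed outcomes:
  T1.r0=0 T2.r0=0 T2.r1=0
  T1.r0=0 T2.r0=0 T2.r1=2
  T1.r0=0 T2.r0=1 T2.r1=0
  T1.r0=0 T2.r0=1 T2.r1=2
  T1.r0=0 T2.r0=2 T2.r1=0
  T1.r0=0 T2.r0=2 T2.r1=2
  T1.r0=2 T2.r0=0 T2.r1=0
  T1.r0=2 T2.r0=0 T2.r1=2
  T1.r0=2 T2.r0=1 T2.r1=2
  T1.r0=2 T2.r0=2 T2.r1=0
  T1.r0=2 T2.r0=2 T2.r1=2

spurious: T1.r0=0 T2.r0=1 T2.r1=0

outcome vector order: (T1.r0,T2.r0,T2.r1)
under SC → 000 002 012 020 022 200 202 212 220 222
claimed∖SC = {010}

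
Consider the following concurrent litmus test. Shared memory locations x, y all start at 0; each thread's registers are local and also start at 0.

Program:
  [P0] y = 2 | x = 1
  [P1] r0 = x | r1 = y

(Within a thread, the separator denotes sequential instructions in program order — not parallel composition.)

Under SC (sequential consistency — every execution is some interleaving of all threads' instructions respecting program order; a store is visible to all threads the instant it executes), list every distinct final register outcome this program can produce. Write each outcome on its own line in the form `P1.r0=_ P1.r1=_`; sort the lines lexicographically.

outcome vector order: (P1.r0,P1.r1)
|SC outcomes| = 3

P1.r0=0 P1.r1=0
P1.r0=0 P1.r1=2
P1.r0=1 P1.r1=2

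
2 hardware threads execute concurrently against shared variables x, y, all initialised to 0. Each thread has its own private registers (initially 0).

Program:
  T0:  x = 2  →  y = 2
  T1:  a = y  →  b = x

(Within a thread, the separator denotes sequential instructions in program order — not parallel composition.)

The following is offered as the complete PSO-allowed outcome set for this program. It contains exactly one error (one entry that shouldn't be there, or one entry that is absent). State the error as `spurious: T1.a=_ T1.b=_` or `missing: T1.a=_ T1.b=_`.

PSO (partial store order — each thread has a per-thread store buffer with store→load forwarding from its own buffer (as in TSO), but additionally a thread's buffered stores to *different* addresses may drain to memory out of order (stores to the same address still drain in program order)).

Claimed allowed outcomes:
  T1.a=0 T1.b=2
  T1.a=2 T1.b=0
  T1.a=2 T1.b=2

outcome vector order: (T1.a,T1.b)
PSO: 4 outcomes — {00, 02, 20, 22}
PSO∖claimed = {00}

missing: T1.a=0 T1.b=0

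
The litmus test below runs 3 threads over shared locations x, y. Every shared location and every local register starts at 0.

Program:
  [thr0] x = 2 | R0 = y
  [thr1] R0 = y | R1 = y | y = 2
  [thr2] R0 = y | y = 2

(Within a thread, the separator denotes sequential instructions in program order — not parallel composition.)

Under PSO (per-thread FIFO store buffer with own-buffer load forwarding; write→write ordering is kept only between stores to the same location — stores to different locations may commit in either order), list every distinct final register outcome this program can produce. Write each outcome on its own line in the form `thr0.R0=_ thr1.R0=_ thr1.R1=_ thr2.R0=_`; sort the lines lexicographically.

outcome vector order: (thr0.R0,thr1.R0,thr1.R1,thr2.R0)
|PSO outcomes| = 8

thr0.R0=0 thr1.R0=0 thr1.R1=0 thr2.R0=0
thr0.R0=0 thr1.R0=0 thr1.R1=0 thr2.R0=2
thr0.R0=0 thr1.R0=0 thr1.R1=2 thr2.R0=0
thr0.R0=0 thr1.R0=2 thr1.R1=2 thr2.R0=0
thr0.R0=2 thr1.R0=0 thr1.R1=0 thr2.R0=0
thr0.R0=2 thr1.R0=0 thr1.R1=0 thr2.R0=2
thr0.R0=2 thr1.R0=0 thr1.R1=2 thr2.R0=0
thr0.R0=2 thr1.R0=2 thr1.R1=2 thr2.R0=0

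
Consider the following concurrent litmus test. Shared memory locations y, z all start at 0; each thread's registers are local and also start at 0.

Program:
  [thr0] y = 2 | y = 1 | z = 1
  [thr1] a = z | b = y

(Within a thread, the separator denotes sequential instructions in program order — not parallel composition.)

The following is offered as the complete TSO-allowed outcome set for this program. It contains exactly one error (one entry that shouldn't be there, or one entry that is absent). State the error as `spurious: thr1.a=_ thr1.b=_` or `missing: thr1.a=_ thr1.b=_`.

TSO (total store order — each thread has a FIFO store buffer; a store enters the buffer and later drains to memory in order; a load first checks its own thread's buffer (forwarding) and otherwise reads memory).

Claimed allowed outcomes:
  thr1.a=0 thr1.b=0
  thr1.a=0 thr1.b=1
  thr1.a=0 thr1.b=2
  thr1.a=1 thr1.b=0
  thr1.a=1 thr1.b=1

outcome vector order: (thr1.a,thr1.b)
TSO: 4 outcomes — {00 01 02 11}
claimed∖TSO = {10}

spurious: thr1.a=1 thr1.b=0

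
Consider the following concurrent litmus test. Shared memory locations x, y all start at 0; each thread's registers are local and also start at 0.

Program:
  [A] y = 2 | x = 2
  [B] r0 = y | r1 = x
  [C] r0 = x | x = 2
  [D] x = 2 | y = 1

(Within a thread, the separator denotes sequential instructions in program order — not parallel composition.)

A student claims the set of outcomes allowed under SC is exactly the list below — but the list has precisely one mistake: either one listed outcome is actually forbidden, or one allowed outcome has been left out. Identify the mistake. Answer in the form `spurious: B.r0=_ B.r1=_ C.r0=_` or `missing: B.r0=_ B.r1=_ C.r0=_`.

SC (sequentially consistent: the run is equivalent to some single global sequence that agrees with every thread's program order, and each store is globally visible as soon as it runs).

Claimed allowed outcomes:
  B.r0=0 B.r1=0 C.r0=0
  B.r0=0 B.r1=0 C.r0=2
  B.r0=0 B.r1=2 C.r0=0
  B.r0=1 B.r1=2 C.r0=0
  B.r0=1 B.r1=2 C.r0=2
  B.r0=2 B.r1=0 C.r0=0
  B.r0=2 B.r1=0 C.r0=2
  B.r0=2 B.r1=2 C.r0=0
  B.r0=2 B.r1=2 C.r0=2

outcome vector order: (B.r0,B.r1,C.r0)
[SC] allowed = {000; 002; 020; 022; 120; 122; 200; 202; 220; 222}
SC∖claimed = {022}

missing: B.r0=0 B.r1=2 C.r0=2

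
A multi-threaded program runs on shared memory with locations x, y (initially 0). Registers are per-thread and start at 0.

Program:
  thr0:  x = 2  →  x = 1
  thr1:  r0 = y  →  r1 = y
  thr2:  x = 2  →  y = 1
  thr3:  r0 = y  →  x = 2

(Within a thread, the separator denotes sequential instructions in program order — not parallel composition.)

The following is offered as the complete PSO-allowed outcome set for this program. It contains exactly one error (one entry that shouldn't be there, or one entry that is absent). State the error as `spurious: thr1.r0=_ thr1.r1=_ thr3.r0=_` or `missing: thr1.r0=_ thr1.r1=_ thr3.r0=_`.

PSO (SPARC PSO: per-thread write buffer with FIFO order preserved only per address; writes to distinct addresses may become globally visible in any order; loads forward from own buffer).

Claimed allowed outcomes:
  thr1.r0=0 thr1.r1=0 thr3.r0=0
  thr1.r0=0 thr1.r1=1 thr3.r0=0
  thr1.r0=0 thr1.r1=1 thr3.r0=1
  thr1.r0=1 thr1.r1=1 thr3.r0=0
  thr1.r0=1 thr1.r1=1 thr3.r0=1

outcome vector order: (thr1.r0,thr1.r1,thr3.r0)
PSO: 6 outcomes — {000 001 010 011 110 111}
PSO∖claimed = {001}

missing: thr1.r0=0 thr1.r1=0 thr3.r0=1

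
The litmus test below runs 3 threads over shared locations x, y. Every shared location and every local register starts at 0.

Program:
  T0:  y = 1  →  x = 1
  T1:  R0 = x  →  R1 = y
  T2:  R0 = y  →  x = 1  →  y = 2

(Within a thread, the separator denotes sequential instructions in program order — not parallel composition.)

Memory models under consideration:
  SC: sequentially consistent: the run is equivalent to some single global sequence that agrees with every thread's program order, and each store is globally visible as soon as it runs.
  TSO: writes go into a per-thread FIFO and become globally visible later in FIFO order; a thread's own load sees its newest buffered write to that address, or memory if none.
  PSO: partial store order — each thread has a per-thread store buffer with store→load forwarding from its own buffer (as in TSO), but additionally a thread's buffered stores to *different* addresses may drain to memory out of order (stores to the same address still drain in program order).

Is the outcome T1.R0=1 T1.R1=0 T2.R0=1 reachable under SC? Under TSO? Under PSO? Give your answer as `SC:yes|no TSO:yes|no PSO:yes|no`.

SC:no TSO:no PSO:yes

outcome vector order: (T1.R0,T1.R1,T2.R0)
[SC] allowed = {000, 001, 010, 011, 020, 021, 100, 110, 111, 120, 121}
[TSO] allowed = {000, 001, 010, 011, 020, 021, 100, 110, 111, 120, 121}
[PSO] allowed = {000, 001, 010, 011, 020, 021, 100, 101, 110, 111, 120, 121}
target 101 ∈ {PSO}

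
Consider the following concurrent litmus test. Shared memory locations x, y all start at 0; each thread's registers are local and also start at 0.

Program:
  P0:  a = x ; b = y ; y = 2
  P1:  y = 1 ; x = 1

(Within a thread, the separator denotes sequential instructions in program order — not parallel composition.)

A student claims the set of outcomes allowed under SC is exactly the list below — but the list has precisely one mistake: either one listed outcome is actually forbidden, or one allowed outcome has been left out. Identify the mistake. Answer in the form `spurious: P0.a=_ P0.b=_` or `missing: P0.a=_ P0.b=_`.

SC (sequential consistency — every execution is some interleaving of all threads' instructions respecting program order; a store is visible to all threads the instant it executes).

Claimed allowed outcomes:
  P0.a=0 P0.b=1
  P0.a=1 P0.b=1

outcome vector order: (P0.a,P0.b)
SC: 3 outcomes — {00 01 11}
SC∖claimed = {00}

missing: P0.a=0 P0.b=0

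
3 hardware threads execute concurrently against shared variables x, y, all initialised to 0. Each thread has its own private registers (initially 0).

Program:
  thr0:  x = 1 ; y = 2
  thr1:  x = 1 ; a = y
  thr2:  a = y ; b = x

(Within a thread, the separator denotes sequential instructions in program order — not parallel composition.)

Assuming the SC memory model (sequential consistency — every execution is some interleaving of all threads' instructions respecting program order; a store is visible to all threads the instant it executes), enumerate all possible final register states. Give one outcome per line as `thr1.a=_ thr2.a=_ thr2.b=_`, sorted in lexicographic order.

thr1.a=0 thr2.a=0 thr2.b=0
thr1.a=0 thr2.a=0 thr2.b=1
thr1.a=0 thr2.a=2 thr2.b=1
thr1.a=2 thr2.a=0 thr2.b=0
thr1.a=2 thr2.a=0 thr2.b=1
thr1.a=2 thr2.a=2 thr2.b=1

outcome vector order: (thr1.a,thr2.a,thr2.b)
|SC outcomes| = 6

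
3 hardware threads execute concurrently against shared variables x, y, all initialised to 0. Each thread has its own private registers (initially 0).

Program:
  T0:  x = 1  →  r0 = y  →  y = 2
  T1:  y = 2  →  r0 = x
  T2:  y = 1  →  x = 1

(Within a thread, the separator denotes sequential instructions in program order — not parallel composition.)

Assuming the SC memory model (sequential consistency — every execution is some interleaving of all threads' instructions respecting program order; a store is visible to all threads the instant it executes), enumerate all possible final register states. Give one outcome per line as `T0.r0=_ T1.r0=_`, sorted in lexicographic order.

outcome vector order: (T0.r0,T1.r0)
|SC outcomes| = 5

T0.r0=0 T1.r0=1
T0.r0=1 T1.r0=0
T0.r0=1 T1.r0=1
T0.r0=2 T1.r0=0
T0.r0=2 T1.r0=1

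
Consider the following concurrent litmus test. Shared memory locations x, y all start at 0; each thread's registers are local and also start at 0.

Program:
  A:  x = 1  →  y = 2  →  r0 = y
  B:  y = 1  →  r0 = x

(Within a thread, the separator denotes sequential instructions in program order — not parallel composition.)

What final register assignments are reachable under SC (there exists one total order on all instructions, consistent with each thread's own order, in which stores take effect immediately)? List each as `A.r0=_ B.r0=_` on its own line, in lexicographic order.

outcome vector order: (A.r0,B.r0)
|SC outcomes| = 3

A.r0=1 B.r0=1
A.r0=2 B.r0=0
A.r0=2 B.r0=1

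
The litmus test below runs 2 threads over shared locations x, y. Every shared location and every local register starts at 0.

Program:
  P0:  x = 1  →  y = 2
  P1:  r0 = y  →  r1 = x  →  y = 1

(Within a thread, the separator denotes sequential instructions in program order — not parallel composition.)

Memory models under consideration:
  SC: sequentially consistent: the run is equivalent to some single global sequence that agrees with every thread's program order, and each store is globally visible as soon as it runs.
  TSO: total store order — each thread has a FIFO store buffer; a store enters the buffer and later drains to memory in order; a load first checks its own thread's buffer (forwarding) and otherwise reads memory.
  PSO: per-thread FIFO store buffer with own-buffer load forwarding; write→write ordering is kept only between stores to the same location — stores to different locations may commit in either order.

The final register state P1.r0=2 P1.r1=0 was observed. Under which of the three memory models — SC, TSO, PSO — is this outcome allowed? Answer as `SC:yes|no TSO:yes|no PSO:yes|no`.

outcome vector order: (P1.r0,P1.r1)
[SC] allowed = {00, 01, 21}
[TSO] allowed = {00, 01, 21}
[PSO] allowed = {00, 01, 20, 21}
target 20 ∈ {PSO}

SC:no TSO:no PSO:yes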